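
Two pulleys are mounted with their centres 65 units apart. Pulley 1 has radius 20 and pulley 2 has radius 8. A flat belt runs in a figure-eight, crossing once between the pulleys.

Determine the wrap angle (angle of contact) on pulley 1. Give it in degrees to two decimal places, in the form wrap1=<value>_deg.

crossed belt: β = asin((r1+r2)/C) = asin(28/65) = 25.5164°
wrap1 = wrap2 = π + 2β = 231.0328°

wrap1=231.03_deg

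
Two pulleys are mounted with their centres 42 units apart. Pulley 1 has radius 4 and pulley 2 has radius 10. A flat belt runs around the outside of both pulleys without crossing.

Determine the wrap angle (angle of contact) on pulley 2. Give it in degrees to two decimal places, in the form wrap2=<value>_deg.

open belt: β = asin((r2−r1)/C) = asin(6/42) = 8.2132°
wrap1 = π − 2β = 163.5736°
wrap2 = π + 2β = 196.4264°

wrap2=196.43_deg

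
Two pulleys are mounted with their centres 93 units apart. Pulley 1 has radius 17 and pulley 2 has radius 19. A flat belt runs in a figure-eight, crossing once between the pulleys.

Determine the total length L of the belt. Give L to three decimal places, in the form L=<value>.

crossed belt: β = asin((r1+r2)/C) = asin(36/93) = 22.7740°
wrap1 = wrap2 = π + 2β = 225.5479°
tangent length = C·cosβ = 85.7496
L = (r1+r2)·wrap + 2·C·cosβ = 36·3.9366 + 2·85.7496 = 313.2152

L=313.215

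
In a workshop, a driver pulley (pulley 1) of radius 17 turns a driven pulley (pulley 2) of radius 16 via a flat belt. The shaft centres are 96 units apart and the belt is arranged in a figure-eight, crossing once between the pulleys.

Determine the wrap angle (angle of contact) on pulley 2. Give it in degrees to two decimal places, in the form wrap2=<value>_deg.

crossed belt: β = asin((r1+r2)/C) = asin(33/96) = 20.1055°
wrap1 = wrap2 = π + 2β = 220.2110°

wrap2=220.21_deg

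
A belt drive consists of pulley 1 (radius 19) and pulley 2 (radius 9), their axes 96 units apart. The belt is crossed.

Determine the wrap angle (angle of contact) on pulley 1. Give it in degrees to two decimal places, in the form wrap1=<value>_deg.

crossed belt: β = asin((r1+r2)/C) = asin(28/96) = 16.9578°
wrap1 = wrap2 = π + 2β = 213.9155°

wrap1=213.92_deg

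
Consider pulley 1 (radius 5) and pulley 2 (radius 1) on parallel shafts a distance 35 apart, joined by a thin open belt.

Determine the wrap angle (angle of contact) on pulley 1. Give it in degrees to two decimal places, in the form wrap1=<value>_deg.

open belt: β = asin((r2−r1)/C) = asin(-4/35) = -6.5624°
wrap1 = π − 2β = 193.1249°
wrap2 = π + 2β = 166.8751°

wrap1=193.12_deg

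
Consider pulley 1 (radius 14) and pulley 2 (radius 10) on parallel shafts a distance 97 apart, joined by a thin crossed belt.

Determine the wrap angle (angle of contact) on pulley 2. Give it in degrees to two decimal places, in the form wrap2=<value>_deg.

wrap2=208.65_deg

crossed belt: β = asin((r1+r2)/C) = asin(24/97) = 14.3251°
wrap1 = wrap2 = π + 2β = 208.6501°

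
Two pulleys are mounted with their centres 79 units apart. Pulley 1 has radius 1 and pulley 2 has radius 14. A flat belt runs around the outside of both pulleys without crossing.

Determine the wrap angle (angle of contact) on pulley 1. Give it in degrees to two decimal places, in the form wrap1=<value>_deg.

wrap1=161.06_deg

open belt: β = asin((r2−r1)/C) = asin(13/79) = 9.4715°
wrap1 = π − 2β = 161.0570°
wrap2 = π + 2β = 198.9430°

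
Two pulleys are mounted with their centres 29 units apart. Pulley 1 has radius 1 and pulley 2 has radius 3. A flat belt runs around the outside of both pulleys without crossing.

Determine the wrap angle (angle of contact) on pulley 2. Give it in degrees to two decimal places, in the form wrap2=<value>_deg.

open belt: β = asin((r2−r1)/C) = asin(2/29) = 3.9546°
wrap1 = π − 2β = 172.0909°
wrap2 = π + 2β = 187.9091°

wrap2=187.91_deg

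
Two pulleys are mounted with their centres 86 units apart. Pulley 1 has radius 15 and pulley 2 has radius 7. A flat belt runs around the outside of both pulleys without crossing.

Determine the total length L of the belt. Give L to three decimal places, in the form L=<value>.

open belt: β = asin((r2−r1)/C) = asin(-8/86) = -5.3376°
wrap1 = π − 2β = 190.6751°
wrap2 = π + 2β = 169.3249°
tangent length = C·cosβ = 85.6271
L = r1·wrap1 + r2·wrap2 + 2·C·cosβ = 15·3.3279 + 7·2.9553 + 2·85.6271 = 241.8598

L=241.860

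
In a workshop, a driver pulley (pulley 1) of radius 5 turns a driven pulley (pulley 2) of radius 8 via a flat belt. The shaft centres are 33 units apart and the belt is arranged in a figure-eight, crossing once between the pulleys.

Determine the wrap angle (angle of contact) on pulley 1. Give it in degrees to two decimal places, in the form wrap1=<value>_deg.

wrap1=226.40_deg

crossed belt: β = asin((r1+r2)/C) = asin(13/33) = 23.1998°
wrap1 = wrap2 = π + 2β = 226.3997°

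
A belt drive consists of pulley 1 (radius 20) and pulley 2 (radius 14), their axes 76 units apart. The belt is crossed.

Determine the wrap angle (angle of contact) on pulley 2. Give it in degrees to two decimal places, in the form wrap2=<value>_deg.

wrap2=233.15_deg

crossed belt: β = asin((r1+r2)/C) = asin(34/76) = 26.5750°
wrap1 = wrap2 = π + 2β = 233.1499°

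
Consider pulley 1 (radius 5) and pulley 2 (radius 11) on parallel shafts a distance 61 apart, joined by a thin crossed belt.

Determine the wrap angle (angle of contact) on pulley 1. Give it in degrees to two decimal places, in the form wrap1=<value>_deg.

wrap1=210.41_deg

crossed belt: β = asin((r1+r2)/C) = asin(16/61) = 15.2063°
wrap1 = wrap2 = π + 2β = 210.4126°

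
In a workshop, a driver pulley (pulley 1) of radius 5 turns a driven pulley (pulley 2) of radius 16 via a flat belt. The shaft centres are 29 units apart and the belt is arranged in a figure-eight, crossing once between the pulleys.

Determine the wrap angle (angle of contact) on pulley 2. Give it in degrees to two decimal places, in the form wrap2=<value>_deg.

wrap2=272.79_deg

crossed belt: β = asin((r1+r2)/C) = asin(21/29) = 46.3972°
wrap1 = wrap2 = π + 2β = 272.7944°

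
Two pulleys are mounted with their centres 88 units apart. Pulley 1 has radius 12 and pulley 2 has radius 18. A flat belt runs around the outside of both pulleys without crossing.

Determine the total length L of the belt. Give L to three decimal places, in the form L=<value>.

L=270.657

open belt: β = asin((r2−r1)/C) = asin(6/88) = 3.9096°
wrap1 = π − 2β = 172.1809°
wrap2 = π + 2β = 187.8191°
tangent length = C·cosβ = 87.7952
L = r1·wrap1 + r2·wrap2 + 2·C·cosβ = 12·3.0051 + 18·3.2781 + 2·87.7952 = 270.6570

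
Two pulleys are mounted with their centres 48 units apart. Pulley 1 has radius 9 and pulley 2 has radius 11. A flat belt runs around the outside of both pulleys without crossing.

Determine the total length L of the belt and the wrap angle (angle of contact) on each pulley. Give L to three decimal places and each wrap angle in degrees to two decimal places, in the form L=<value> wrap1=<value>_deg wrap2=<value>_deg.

open belt: β = asin((r2−r1)/C) = asin(2/48) = 2.3880°
wrap1 = π − 2β = 175.2240°
wrap2 = π + 2β = 184.7760°
tangent length = C·cosβ = 47.9583
L = r1·wrap1 + r2·wrap2 + 2·C·cosβ = 9·3.0582 + 11·3.2250 + 2·47.9583 = 158.9152

L=158.915 wrap1=175.22_deg wrap2=184.78_deg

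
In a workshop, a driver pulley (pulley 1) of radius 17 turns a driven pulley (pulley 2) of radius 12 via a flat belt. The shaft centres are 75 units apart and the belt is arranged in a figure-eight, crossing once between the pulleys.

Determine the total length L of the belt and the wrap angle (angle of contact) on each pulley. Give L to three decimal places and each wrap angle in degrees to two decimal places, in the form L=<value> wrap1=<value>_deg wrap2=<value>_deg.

L=252.466 wrap1=225.49_deg wrap2=225.49_deg

crossed belt: β = asin((r1+r2)/C) = asin(29/75) = 22.7472°
wrap1 = wrap2 = π + 2β = 225.4945°
tangent length = C·cosβ = 69.1665
L = (r1+r2)·wrap + 2·C·cosβ = 29·3.9356 + 2·69.1665 = 252.4660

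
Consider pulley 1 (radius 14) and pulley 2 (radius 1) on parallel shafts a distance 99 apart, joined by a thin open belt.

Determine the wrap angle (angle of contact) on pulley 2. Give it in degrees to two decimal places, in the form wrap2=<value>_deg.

open belt: β = asin((r2−r1)/C) = asin(-13/99) = -7.5455°
wrap1 = π − 2β = 195.0910°
wrap2 = π + 2β = 164.9090°

wrap2=164.91_deg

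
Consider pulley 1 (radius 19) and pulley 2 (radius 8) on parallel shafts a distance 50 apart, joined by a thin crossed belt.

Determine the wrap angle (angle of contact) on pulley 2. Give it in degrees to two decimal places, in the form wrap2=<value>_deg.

crossed belt: β = asin((r1+r2)/C) = asin(27/50) = 32.6836°
wrap1 = wrap2 = π + 2β = 245.3673°

wrap2=245.37_deg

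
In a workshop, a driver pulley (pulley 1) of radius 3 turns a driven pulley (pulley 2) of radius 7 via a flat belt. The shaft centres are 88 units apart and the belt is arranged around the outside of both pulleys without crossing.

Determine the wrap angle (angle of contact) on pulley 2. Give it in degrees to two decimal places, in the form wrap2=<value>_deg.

open belt: β = asin((r2−r1)/C) = asin(4/88) = 2.6053°
wrap1 = π − 2β = 174.7895°
wrap2 = π + 2β = 185.2105°

wrap2=185.21_deg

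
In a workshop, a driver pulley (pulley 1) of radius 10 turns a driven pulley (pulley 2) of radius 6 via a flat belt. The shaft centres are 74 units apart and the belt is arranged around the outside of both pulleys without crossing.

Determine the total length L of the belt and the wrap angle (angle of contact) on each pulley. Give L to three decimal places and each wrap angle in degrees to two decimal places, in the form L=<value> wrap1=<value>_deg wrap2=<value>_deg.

open belt: β = asin((r2−r1)/C) = asin(-4/74) = -3.0986°
wrap1 = π − 2β = 186.1972°
wrap2 = π + 2β = 173.8028°
tangent length = C·cosβ = 73.8918
L = r1·wrap1 + r2·wrap2 + 2·C·cosβ = 10·3.2498 + 6·3.0334 + 2·73.8918 = 198.4818

L=198.482 wrap1=186.20_deg wrap2=173.80_deg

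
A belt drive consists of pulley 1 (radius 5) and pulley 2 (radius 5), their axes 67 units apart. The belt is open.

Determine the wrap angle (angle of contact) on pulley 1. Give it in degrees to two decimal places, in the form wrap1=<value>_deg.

wrap1=180.00_deg

open belt: β = asin((r2−r1)/C) = asin(0/67) = 0.0000°
wrap1 = π − 2β = 180.0000°
wrap2 = π + 2β = 180.0000°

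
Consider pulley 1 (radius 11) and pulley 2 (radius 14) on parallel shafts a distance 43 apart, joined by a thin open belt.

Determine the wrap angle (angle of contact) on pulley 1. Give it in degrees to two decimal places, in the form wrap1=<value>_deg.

wrap1=172.00_deg

open belt: β = asin((r2−r1)/C) = asin(3/43) = 4.0006°
wrap1 = π − 2β = 171.9987°
wrap2 = π + 2β = 188.0013°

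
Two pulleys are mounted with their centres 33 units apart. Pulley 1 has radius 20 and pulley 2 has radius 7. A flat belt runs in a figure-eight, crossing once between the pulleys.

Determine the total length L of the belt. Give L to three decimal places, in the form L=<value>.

L=174.515

crossed belt: β = asin((r1+r2)/C) = asin(27/33) = 54.9032°
wrap1 = wrap2 = π + 2β = 289.8064°
tangent length = C·cosβ = 18.9737
L = (r1+r2)·wrap + 2·C·cosβ = 27·5.0581 + 2·18.9737 = 174.5154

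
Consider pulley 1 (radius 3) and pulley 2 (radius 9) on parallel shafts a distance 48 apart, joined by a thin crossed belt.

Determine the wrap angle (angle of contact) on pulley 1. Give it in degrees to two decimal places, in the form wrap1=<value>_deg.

crossed belt: β = asin((r1+r2)/C) = asin(12/48) = 14.4775°
wrap1 = wrap2 = π + 2β = 208.9550°

wrap1=208.96_deg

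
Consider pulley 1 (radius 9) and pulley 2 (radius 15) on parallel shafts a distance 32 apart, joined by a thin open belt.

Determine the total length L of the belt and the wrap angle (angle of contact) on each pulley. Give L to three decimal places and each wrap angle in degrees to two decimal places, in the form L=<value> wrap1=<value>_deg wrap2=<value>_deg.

open belt: β = asin((r2−r1)/C) = asin(6/32) = 10.8069°
wrap1 = π − 2β = 158.3862°
wrap2 = π + 2β = 201.6138°
tangent length = C·cosβ = 31.4325
L = r1·wrap1 + r2·wrap2 + 2·C·cosβ = 9·2.7644 + 15·3.5188 + 2·31.4325 = 140.5266

L=140.527 wrap1=158.39_deg wrap2=201.61_deg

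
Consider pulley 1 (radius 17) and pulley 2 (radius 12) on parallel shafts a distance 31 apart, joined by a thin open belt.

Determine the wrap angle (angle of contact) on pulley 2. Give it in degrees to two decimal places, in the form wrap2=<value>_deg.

open belt: β = asin((r2−r1)/C) = asin(-5/31) = -9.2818°
wrap1 = π − 2β = 198.5636°
wrap2 = π + 2β = 161.4364°

wrap2=161.44_deg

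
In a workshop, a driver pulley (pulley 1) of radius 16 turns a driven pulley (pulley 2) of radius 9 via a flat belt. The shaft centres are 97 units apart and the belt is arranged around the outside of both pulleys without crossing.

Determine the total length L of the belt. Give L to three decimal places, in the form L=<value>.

open belt: β = asin((r2−r1)/C) = asin(-7/97) = -4.1383°
wrap1 = π − 2β = 188.2767°
wrap2 = π + 2β = 171.7233°
tangent length = C·cosβ = 96.7471
L = r1·wrap1 + r2·wrap2 + 2·C·cosβ = 16·3.2860 + 9·2.9971 + 2·96.7471 = 273.0452

L=273.045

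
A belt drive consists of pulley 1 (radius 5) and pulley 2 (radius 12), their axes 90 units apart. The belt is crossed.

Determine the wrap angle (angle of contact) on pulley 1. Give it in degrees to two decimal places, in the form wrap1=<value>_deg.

crossed belt: β = asin((r1+r2)/C) = asin(17/90) = 10.8879°
wrap1 = wrap2 = π + 2β = 201.7759°

wrap1=201.78_deg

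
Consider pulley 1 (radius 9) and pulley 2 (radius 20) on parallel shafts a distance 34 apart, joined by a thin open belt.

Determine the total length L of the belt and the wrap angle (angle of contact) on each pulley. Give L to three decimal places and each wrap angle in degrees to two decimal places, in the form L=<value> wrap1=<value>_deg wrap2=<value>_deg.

open belt: β = asin((r2−r1)/C) = asin(11/34) = 18.8765°
wrap1 = π − 2β = 142.2470°
wrap2 = π + 2β = 217.7530°
tangent length = C·cosβ = 32.1714
L = r1·wrap1 + r2·wrap2 + 2·C·cosβ = 9·2.4827 + 20·3.8005 + 2·32.1714 = 162.6971

L=162.697 wrap1=142.25_deg wrap2=217.75_deg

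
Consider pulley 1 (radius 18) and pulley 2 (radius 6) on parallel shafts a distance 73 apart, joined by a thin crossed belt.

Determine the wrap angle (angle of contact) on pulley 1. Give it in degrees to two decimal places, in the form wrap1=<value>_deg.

crossed belt: β = asin((r1+r2)/C) = asin(24/73) = 19.1940°
wrap1 = wrap2 = π + 2β = 218.3879°

wrap1=218.39_deg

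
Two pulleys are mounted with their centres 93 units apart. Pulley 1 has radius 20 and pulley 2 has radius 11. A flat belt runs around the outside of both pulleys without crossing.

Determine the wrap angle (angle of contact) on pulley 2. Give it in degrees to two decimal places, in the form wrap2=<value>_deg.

open belt: β = asin((r2−r1)/C) = asin(-9/93) = -5.5534°
wrap1 = π − 2β = 191.1069°
wrap2 = π + 2β = 168.8931°

wrap2=168.89_deg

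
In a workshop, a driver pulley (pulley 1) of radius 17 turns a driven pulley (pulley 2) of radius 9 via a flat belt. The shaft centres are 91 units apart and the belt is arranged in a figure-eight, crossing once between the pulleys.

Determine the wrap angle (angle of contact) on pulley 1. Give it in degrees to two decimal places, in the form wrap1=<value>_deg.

wrap1=213.20_deg

crossed belt: β = asin((r1+r2)/C) = asin(26/91) = 16.6015°
wrap1 = wrap2 = π + 2β = 213.2031°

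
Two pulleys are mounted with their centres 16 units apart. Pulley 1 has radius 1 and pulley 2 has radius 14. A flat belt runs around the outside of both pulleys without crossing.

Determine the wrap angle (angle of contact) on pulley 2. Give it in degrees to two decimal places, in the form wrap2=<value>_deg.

wrap2=288.68_deg

open belt: β = asin((r2−r1)/C) = asin(13/16) = 54.3409°
wrap1 = π − 2β = 71.3182°
wrap2 = π + 2β = 288.6818°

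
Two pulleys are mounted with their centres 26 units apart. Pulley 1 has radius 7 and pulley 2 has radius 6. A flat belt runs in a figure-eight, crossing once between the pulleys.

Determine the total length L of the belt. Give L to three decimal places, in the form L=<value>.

L=99.488

crossed belt: β = asin((r1+r2)/C) = asin(13/26) = 30.0000°
wrap1 = wrap2 = π + 2β = 240.0000°
tangent length = C·cosβ = 22.5167
L = (r1+r2)·wrap + 2·C·cosβ = 13·4.1888 + 2·22.5167 = 99.4876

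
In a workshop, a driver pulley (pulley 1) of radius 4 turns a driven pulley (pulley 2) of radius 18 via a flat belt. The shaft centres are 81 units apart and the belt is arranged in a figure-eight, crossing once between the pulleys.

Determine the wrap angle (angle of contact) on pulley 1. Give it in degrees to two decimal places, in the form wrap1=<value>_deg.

wrap1=211.52_deg

crossed belt: β = asin((r1+r2)/C) = asin(22/81) = 15.7598°
wrap1 = wrap2 = π + 2β = 211.5196°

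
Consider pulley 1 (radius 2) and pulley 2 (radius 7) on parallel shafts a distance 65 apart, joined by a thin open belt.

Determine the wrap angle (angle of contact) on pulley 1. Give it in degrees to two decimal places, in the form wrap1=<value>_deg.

wrap1=171.18_deg

open belt: β = asin((r2−r1)/C) = asin(5/65) = 4.4117°
wrap1 = π − 2β = 171.1765°
wrap2 = π + 2β = 188.8235°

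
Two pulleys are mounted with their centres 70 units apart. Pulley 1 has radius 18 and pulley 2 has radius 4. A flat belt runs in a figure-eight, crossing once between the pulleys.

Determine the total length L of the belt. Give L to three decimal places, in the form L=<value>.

crossed belt: β = asin((r1+r2)/C) = asin(22/70) = 18.3177°
wrap1 = wrap2 = π + 2β = 216.6354°
tangent length = C·cosβ = 66.4530
L = (r1+r2)·wrap + 2·C·cosβ = 22·3.7810 + 2·66.4530 = 216.0880

L=216.088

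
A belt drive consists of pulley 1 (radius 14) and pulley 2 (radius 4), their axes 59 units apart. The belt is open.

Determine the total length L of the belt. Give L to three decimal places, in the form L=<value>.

L=176.248

open belt: β = asin((r2−r1)/C) = asin(-10/59) = -9.7583°
wrap1 = π − 2β = 199.5165°
wrap2 = π + 2β = 160.4835°
tangent length = C·cosβ = 58.1464
L = r1·wrap1 + r2·wrap2 + 2·C·cosβ = 14·3.4822 + 4·2.8010 + 2·58.1464 = 176.2477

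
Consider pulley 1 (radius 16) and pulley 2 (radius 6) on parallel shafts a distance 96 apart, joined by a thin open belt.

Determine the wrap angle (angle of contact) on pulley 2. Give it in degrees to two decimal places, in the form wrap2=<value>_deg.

wrap2=168.04_deg

open belt: β = asin((r2−r1)/C) = asin(-10/96) = -5.9792°
wrap1 = π − 2β = 191.9583°
wrap2 = π + 2β = 168.0417°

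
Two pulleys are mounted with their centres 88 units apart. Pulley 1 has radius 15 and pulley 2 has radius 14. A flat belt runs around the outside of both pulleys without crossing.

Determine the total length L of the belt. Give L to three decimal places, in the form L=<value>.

open belt: β = asin((r2−r1)/C) = asin(-1/88) = -0.6511°
wrap1 = π − 2β = 181.3022°
wrap2 = π + 2β = 178.6978°
tangent length = C·cosβ = 87.9943
L = r1·wrap1 + r2·wrap2 + 2·C·cosβ = 15·3.1643 + 14·3.1189 + 2·87.9943 = 267.1176

L=267.118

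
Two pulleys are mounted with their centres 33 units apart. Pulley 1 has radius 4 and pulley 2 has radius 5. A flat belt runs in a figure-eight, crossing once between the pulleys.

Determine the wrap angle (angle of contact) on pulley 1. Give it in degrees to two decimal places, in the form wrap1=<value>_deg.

crossed belt: β = asin((r1+r2)/C) = asin(9/33) = 15.8266°
wrap1 = wrap2 = π + 2β = 211.6532°

wrap1=211.65_deg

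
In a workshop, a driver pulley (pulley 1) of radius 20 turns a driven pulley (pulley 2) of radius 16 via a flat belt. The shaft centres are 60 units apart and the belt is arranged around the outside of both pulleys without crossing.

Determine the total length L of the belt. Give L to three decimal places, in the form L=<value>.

open belt: β = asin((r2−r1)/C) = asin(-4/60) = -3.8226°
wrap1 = π − 2β = 187.6451°
wrap2 = π + 2β = 172.3549°
tangent length = C·cosβ = 59.8665
L = r1·wrap1 + r2·wrap2 + 2·C·cosβ = 20·3.2750 + 16·3.0082 + 2·59.8665 = 233.3641

L=233.364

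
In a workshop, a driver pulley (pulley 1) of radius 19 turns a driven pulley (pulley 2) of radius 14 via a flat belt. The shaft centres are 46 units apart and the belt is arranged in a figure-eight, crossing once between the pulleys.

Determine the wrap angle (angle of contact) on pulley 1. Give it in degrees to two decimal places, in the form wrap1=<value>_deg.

wrap1=271.68_deg

crossed belt: β = asin((r1+r2)/C) = asin(33/46) = 45.8395°
wrap1 = wrap2 = π + 2β = 271.6790°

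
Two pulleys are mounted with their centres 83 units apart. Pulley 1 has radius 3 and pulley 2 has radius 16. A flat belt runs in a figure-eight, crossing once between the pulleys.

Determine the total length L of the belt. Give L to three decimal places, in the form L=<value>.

crossed belt: β = asin((r1+r2)/C) = asin(19/83) = 13.2332°
wrap1 = wrap2 = π + 2β = 206.4665°
tangent length = C·cosβ = 80.7960
L = (r1+r2)·wrap + 2·C·cosβ = 19·3.6035 + 2·80.7960 = 230.0590

L=230.059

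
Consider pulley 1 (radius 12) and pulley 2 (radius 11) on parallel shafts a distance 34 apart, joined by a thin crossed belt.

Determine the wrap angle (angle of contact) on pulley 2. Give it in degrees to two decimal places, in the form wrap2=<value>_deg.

wrap2=265.14_deg

crossed belt: β = asin((r1+r2)/C) = asin(23/34) = 42.5685°
wrap1 = wrap2 = π + 2β = 265.1369°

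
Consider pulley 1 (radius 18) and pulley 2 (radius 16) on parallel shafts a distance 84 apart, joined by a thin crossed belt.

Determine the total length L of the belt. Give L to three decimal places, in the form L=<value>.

crossed belt: β = asin((r1+r2)/C) = asin(34/84) = 23.8762°
wrap1 = wrap2 = π + 2β = 227.7524°
tangent length = C·cosβ = 76.8115
L = (r1+r2)·wrap + 2·C·cosβ = 34·3.9750 + 2·76.8115 = 288.7739

L=288.774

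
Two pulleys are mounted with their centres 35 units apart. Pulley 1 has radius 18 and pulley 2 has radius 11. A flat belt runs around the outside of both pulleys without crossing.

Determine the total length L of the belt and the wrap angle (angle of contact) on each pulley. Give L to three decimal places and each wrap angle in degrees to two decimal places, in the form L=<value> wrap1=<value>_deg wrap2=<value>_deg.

L=162.511 wrap1=203.07_deg wrap2=156.93_deg

open belt: β = asin((r2−r1)/C) = asin(-7/35) = -11.5370°
wrap1 = π − 2β = 203.0739°
wrap2 = π + 2β = 156.9261°
tangent length = C·cosβ = 34.2929
L = r1·wrap1 + r2·wrap2 + 2·C·cosβ = 18·3.5443 + 11·2.7389 + 2·34.2929 = 162.5109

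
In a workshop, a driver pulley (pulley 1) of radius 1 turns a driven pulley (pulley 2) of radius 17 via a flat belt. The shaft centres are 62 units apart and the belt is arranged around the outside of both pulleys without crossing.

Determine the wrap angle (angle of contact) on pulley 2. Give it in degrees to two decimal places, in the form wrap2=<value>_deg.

wrap2=209.91_deg

open belt: β = asin((r2−r1)/C) = asin(16/62) = 14.9552°
wrap1 = π − 2β = 150.0895°
wrap2 = π + 2β = 209.9105°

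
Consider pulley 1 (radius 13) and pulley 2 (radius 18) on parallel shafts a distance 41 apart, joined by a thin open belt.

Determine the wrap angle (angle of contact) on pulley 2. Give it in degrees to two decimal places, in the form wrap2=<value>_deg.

wrap2=194.01_deg

open belt: β = asin((r2−r1)/C) = asin(5/41) = 7.0047°
wrap1 = π − 2β = 165.9905°
wrap2 = π + 2β = 194.0095°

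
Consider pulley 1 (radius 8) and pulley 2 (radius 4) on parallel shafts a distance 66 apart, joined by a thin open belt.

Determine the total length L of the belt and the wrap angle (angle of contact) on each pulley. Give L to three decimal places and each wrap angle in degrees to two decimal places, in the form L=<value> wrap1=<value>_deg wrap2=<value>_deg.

open belt: β = asin((r2−r1)/C) = asin(-4/66) = -3.4746°
wrap1 = π − 2β = 186.9492°
wrap2 = π + 2β = 173.0508°
tangent length = C·cosβ = 65.8787
L = r1·wrap1 + r2·wrap2 + 2·C·cosβ = 8·3.2629 + 4·3.0203 + 2·65.8787 = 169.9416

L=169.942 wrap1=186.95_deg wrap2=173.05_deg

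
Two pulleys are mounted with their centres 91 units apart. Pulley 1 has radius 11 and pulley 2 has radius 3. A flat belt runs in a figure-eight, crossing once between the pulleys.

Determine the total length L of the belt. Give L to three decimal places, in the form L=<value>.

crossed belt: β = asin((r1+r2)/C) = asin(14/91) = 8.8499°
wrap1 = wrap2 = π + 2β = 197.6998°
tangent length = C·cosβ = 89.9166
L = (r1+r2)·wrap + 2·C·cosβ = 14·3.4505 + 2·89.9166 = 228.1404

L=228.140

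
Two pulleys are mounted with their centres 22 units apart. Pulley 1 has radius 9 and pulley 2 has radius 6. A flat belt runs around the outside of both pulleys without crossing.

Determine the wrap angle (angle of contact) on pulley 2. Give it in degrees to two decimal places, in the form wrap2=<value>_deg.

open belt: β = asin((r2−r1)/C) = asin(-3/22) = -7.8375°
wrap1 = π − 2β = 195.6750°
wrap2 = π + 2β = 164.3250°

wrap2=164.33_deg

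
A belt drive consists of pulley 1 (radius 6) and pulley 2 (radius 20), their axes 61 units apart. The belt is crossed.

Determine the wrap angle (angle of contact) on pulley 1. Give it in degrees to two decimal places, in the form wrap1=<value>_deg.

crossed belt: β = asin((r1+r2)/C) = asin(26/61) = 25.2285°
wrap1 = wrap2 = π + 2β = 230.4570°

wrap1=230.46_deg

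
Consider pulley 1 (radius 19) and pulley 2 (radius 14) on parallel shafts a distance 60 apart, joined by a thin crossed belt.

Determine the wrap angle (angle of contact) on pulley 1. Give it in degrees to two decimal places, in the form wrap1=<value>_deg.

wrap1=246.73_deg

crossed belt: β = asin((r1+r2)/C) = asin(33/60) = 33.3670°
wrap1 = wrap2 = π + 2β = 246.7340°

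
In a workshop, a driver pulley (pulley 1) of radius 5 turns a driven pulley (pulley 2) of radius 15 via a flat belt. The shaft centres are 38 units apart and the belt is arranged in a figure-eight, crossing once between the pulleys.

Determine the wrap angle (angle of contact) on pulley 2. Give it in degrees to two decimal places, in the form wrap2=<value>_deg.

wrap2=243.51_deg

crossed belt: β = asin((r1+r2)/C) = asin(20/38) = 31.7569°
wrap1 = wrap2 = π + 2β = 243.5137°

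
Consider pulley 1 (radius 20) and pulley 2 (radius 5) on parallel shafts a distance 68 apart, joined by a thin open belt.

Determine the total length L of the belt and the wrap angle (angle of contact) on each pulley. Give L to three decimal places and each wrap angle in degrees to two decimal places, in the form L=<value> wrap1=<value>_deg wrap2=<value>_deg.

open belt: β = asin((r2−r1)/C) = asin(-15/68) = -12.7436°
wrap1 = π − 2β = 205.4872°
wrap2 = π + 2β = 154.5128°
tangent length = C·cosβ = 66.3250
L = r1·wrap1 + r2·wrap2 + 2·C·cosβ = 20·3.5864 + 5·2.6968 + 2·66.3250 = 217.8623

L=217.862 wrap1=205.49_deg wrap2=154.51_deg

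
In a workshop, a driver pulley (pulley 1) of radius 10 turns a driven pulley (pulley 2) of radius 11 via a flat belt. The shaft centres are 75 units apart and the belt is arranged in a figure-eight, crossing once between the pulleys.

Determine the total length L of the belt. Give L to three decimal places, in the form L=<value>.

L=221.893

crossed belt: β = asin((r1+r2)/C) = asin(21/75) = 16.2602°
wrap1 = wrap2 = π + 2β = 212.5204°
tangent length = C·cosβ = 72.0000
L = (r1+r2)·wrap + 2·C·cosβ = 21·3.7092 + 2·72.0000 = 221.8928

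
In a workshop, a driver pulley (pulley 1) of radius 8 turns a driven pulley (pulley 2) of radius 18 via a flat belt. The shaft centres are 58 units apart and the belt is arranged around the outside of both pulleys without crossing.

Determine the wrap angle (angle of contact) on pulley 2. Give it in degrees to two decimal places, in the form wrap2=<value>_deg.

open belt: β = asin((r2−r1)/C) = asin(10/58) = 9.9282°
wrap1 = π − 2β = 160.1436°
wrap2 = π + 2β = 199.8564°

wrap2=199.86_deg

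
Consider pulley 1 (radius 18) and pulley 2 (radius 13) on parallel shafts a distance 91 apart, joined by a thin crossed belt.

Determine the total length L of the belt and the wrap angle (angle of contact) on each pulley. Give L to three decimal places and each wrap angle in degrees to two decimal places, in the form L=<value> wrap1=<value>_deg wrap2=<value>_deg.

crossed belt: β = asin((r1+r2)/C) = asin(31/91) = 19.9170°
wrap1 = wrap2 = π + 2β = 219.8341°
tangent length = C·cosβ = 85.5570
L = (r1+r2)·wrap + 2·C·cosβ = 31·3.8368 + 2·85.5570 = 290.0557

L=290.056 wrap1=219.83_deg wrap2=219.83_deg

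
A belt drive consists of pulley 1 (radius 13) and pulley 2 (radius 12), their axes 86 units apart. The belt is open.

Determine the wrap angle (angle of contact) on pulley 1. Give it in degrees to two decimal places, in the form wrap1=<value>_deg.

wrap1=181.33_deg

open belt: β = asin((r2−r1)/C) = asin(-1/86) = -0.6662°
wrap1 = π − 2β = 181.3325°
wrap2 = π + 2β = 178.6675°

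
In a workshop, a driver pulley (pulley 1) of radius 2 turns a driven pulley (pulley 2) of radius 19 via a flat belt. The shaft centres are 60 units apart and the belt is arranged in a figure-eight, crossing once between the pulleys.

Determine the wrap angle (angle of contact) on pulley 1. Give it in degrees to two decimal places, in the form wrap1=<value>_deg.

crossed belt: β = asin((r1+r2)/C) = asin(21/60) = 20.4873°
wrap1 = wrap2 = π + 2β = 220.9746°

wrap1=220.97_deg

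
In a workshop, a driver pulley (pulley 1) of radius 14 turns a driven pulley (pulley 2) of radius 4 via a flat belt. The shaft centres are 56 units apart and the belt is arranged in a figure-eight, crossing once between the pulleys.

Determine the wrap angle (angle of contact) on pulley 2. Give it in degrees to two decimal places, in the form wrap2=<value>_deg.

wrap2=217.50_deg

crossed belt: β = asin((r1+r2)/C) = asin(18/56) = 18.7493°
wrap1 = wrap2 = π + 2β = 217.4987°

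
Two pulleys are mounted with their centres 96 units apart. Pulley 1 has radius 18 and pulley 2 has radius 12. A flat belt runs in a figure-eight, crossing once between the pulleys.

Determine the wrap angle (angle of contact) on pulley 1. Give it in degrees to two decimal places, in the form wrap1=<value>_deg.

crossed belt: β = asin((r1+r2)/C) = asin(30/96) = 18.2100°
wrap1 = wrap2 = π + 2β = 216.4199°

wrap1=216.42_deg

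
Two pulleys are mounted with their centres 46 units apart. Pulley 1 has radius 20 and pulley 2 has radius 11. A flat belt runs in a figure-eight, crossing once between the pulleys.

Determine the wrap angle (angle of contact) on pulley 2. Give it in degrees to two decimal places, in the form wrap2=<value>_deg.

crossed belt: β = asin((r1+r2)/C) = asin(31/46) = 42.3698°
wrap1 = wrap2 = π + 2β = 264.7396°

wrap2=264.74_deg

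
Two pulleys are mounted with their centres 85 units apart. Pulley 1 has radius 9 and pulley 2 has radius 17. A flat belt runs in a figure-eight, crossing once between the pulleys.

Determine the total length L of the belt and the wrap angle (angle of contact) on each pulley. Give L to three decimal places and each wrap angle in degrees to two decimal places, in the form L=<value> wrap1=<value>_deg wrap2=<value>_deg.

L=259.698 wrap1=215.62_deg wrap2=215.62_deg

crossed belt: β = asin((r1+r2)/C) = asin(26/85) = 17.8113°
wrap1 = wrap2 = π + 2β = 215.6225°
tangent length = C·cosβ = 80.9259
L = (r1+r2)·wrap + 2·C·cosβ = 26·3.7633 + 2·80.9259 = 259.6982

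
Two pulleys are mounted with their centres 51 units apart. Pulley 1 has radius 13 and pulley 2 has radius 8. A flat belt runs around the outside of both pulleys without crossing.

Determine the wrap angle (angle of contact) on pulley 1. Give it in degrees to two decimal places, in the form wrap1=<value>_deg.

wrap1=191.25_deg

open belt: β = asin((r2−r1)/C) = asin(-5/51) = -5.6263°
wrap1 = π − 2β = 191.2525°
wrap2 = π + 2β = 168.7475°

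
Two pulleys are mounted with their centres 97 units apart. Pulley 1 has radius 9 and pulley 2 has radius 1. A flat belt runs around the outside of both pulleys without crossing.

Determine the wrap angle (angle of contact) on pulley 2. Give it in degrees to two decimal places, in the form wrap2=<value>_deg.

open belt: β = asin((r2−r1)/C) = asin(-8/97) = -4.7308°
wrap1 = π − 2β = 189.4616°
wrap2 = π + 2β = 170.5384°

wrap2=170.54_deg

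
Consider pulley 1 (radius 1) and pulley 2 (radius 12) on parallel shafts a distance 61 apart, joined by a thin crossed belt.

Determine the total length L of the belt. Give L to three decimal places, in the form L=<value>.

L=165.622

crossed belt: β = asin((r1+r2)/C) = asin(13/61) = 12.3049°
wrap1 = wrap2 = π + 2β = 204.6099°
tangent length = C·cosβ = 59.5987
L = (r1+r2)·wrap + 2·C·cosβ = 13·3.5711 + 2·59.5987 = 165.6218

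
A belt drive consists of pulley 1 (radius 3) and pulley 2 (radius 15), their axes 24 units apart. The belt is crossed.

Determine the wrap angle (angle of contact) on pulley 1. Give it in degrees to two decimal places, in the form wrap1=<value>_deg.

wrap1=277.18_deg

crossed belt: β = asin((r1+r2)/C) = asin(18/24) = 48.5904°
wrap1 = wrap2 = π + 2β = 277.1808°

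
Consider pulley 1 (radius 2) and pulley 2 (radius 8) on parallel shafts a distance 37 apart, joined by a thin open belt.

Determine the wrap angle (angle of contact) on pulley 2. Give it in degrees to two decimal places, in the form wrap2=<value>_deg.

open belt: β = asin((r2−r1)/C) = asin(6/37) = 9.3324°
wrap1 = π − 2β = 161.3352°
wrap2 = π + 2β = 198.6648°

wrap2=198.66_deg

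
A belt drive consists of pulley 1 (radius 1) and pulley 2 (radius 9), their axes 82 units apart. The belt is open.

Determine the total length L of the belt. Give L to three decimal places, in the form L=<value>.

open belt: β = asin((r2−r1)/C) = asin(8/82) = 5.5987°
wrap1 = π − 2β = 168.8025°
wrap2 = π + 2β = 191.1975°
tangent length = C·cosβ = 81.6088
L = r1·wrap1 + r2·wrap2 + 2·C·cosβ = 1·2.9462 + 9·3.3370 + 2·81.6088 = 196.1970

L=196.197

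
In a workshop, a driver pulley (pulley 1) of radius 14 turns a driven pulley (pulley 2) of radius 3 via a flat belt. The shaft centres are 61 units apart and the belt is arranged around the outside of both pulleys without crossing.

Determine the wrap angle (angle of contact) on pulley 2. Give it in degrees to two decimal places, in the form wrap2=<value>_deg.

wrap2=159.22_deg

open belt: β = asin((r2−r1)/C) = asin(-11/61) = -10.3889°
wrap1 = π − 2β = 200.7777°
wrap2 = π + 2β = 159.2223°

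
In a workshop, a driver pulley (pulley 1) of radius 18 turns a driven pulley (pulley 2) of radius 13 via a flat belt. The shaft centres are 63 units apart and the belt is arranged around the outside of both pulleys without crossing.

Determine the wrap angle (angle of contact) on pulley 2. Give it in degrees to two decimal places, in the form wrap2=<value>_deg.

wrap2=170.90_deg

open belt: β = asin((r2−r1)/C) = asin(-5/63) = -4.5521°
wrap1 = π − 2β = 189.1041°
wrap2 = π + 2β = 170.8959°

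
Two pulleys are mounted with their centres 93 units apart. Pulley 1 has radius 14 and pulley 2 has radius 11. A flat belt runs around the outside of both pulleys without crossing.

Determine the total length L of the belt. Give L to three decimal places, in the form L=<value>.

open belt: β = asin((r2−r1)/C) = asin(-3/93) = -1.8486°
wrap1 = π − 2β = 183.6971°
wrap2 = π + 2β = 176.3029°
tangent length = C·cosβ = 92.9516
L = r1·wrap1 + r2·wrap2 + 2·C·cosβ = 14·3.2061 + 11·3.0771 + 2·92.9516 = 264.6366

L=264.637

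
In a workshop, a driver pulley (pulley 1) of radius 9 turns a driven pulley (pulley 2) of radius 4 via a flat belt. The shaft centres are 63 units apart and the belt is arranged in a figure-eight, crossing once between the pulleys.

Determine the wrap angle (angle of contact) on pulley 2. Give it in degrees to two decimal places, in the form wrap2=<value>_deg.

crossed belt: β = asin((r1+r2)/C) = asin(13/63) = 11.9085°
wrap1 = wrap2 = π + 2β = 203.8170°

wrap2=203.82_deg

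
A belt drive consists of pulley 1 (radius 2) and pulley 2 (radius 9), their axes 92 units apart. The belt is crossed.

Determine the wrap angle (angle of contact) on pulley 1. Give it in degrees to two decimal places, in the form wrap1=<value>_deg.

wrap1=193.73_deg

crossed belt: β = asin((r1+r2)/C) = asin(11/92) = 6.8670°
wrap1 = wrap2 = π + 2β = 193.7340°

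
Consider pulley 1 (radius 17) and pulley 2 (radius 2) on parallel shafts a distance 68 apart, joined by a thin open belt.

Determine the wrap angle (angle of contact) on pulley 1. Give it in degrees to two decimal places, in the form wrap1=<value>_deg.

wrap1=205.49_deg

open belt: β = asin((r2−r1)/C) = asin(-15/68) = -12.7436°
wrap1 = π − 2β = 205.4872°
wrap2 = π + 2β = 154.5128°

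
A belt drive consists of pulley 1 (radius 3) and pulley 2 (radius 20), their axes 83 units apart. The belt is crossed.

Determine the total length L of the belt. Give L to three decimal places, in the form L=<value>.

crossed belt: β = asin((r1+r2)/C) = asin(23/83) = 16.0877°
wrap1 = wrap2 = π + 2β = 212.1754°
tangent length = C·cosβ = 79.7496
L = (r1+r2)·wrap + 2·C·cosβ = 23·3.7032 + 2·79.7496 = 244.6719

L=244.672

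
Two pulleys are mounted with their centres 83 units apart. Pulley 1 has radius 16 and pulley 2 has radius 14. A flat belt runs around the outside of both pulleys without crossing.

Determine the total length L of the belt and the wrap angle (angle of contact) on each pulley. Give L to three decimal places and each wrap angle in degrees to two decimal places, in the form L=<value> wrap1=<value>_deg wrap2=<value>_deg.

L=260.296 wrap1=182.76_deg wrap2=177.24_deg

open belt: β = asin((r2−r1)/C) = asin(-2/83) = -1.3808°
wrap1 = π − 2β = 182.7615°
wrap2 = π + 2β = 177.2385°
tangent length = C·cosβ = 82.9759
L = r1·wrap1 + r2·wrap2 + 2·C·cosβ = 16·3.1898 + 14·3.0934 + 2·82.9759 = 260.2960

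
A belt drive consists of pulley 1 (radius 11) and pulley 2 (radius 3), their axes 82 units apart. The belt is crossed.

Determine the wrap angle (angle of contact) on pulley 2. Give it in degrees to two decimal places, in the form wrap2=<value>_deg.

wrap2=199.66_deg

crossed belt: β = asin((r1+r2)/C) = asin(14/82) = 9.8304°
wrap1 = wrap2 = π + 2β = 199.6607°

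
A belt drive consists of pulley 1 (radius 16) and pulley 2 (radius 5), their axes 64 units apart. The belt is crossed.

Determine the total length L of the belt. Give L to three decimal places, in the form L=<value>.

crossed belt: β = asin((r1+r2)/C) = asin(21/64) = 19.1550°
wrap1 = wrap2 = π + 2β = 218.3100°
tangent length = C·cosβ = 60.4566
L = (r1+r2)·wrap + 2·C·cosβ = 21·3.8102 + 2·60.4566 = 200.9280

L=200.928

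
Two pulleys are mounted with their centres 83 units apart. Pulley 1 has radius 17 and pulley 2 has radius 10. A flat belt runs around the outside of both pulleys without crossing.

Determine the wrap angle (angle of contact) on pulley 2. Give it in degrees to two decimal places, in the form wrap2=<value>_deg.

wrap2=170.32_deg

open belt: β = asin((r2−r1)/C) = asin(-7/83) = -4.8379°
wrap1 = π − 2β = 189.6758°
wrap2 = π + 2β = 170.3242°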